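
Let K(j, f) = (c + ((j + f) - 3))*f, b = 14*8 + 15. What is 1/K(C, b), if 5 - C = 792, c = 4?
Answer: -1/83693 ≈ -1.1948e-5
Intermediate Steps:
C = -787 (C = 5 - 1*792 = 5 - 792 = -787)
b = 127 (b = 112 + 15 = 127)
K(j, f) = f*(1 + f + j) (K(j, f) = (4 + ((j + f) - 3))*f = (4 + ((f + j) - 3))*f = (4 + (-3 + f + j))*f = (1 + f + j)*f = f*(1 + f + j))
1/K(C, b) = 1/(127*(1 + 127 - 787)) = 1/(127*(-659)) = 1/(-83693) = -1/83693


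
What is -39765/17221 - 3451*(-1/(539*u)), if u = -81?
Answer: -256504258/107407377 ≈ -2.3881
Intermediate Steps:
-39765/17221 - 3451*(-1/(539*u)) = -39765/17221 - 3451/((-539*(-81))) = -39765*1/17221 - 3451/43659 = -39765/17221 - 3451*1/43659 = -39765/17221 - 493/6237 = -256504258/107407377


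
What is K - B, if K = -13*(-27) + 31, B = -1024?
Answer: 1406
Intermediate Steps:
K = 382 (K = 351 + 31 = 382)
K - B = 382 - 1*(-1024) = 382 + 1024 = 1406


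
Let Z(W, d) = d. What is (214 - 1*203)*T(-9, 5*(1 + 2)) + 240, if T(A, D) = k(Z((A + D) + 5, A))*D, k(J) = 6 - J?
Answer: 2715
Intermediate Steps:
T(A, D) = D*(6 - A) (T(A, D) = (6 - A)*D = D*(6 - A))
(214 - 1*203)*T(-9, 5*(1 + 2)) + 240 = (214 - 1*203)*((5*(1 + 2))*(6 - 1*(-9))) + 240 = (214 - 203)*((5*3)*(6 + 9)) + 240 = 11*(15*15) + 240 = 11*225 + 240 = 2475 + 240 = 2715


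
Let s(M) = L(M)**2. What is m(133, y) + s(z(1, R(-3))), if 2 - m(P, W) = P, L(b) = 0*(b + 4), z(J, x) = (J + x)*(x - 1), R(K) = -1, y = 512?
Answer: -131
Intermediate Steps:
z(J, x) = (-1 + x)*(J + x) (z(J, x) = (J + x)*(-1 + x) = (-1 + x)*(J + x))
L(b) = 0 (L(b) = 0*(4 + b) = 0)
s(M) = 0 (s(M) = 0**2 = 0)
m(P, W) = 2 - P
m(133, y) + s(z(1, R(-3))) = (2 - 1*133) + 0 = (2 - 133) + 0 = -131 + 0 = -131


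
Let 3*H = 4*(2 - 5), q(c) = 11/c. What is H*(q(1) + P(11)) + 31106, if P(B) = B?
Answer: 31018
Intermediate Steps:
H = -4 (H = (4*(2 - 5))/3 = (4*(-3))/3 = (⅓)*(-12) = -4)
H*(q(1) + P(11)) + 31106 = -4*(11/1 + 11) + 31106 = -4*(11*1 + 11) + 31106 = -4*(11 + 11) + 31106 = -4*22 + 31106 = -88 + 31106 = 31018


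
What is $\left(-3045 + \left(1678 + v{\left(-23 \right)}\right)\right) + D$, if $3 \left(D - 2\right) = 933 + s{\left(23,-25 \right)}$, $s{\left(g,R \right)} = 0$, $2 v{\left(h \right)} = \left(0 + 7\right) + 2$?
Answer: $- \frac{2099}{2} \approx -1049.5$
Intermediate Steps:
$v{\left(h \right)} = \frac{9}{2}$ ($v{\left(h \right)} = \frac{\left(0 + 7\right) + 2}{2} = \frac{7 + 2}{2} = \frac{1}{2} \cdot 9 = \frac{9}{2}$)
$D = 313$ ($D = 2 + \frac{933 + 0}{3} = 2 + \frac{1}{3} \cdot 933 = 2 + 311 = 313$)
$\left(-3045 + \left(1678 + v{\left(-23 \right)}\right)\right) + D = \left(-3045 + \left(1678 + \frac{9}{2}\right)\right) + 313 = \left(-3045 + \frac{3365}{2}\right) + 313 = - \frac{2725}{2} + 313 = - \frac{2099}{2}$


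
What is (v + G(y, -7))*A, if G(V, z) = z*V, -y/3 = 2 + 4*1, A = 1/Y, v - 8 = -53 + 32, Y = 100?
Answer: 113/100 ≈ 1.1300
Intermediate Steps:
v = -13 (v = 8 + (-53 + 32) = 8 - 21 = -13)
A = 1/100 ≈ 0.010000
y = -18 (y = -3*(2 + 4*1) = -3*(2 + 4) = -3*6 = -18)
G(V, z) = V*z
(v + G(y, -7))*A = (-13 - 18*(-7))*(1/100) = (-13 + 126)*(1/100) = 113*(1/100) = 113/100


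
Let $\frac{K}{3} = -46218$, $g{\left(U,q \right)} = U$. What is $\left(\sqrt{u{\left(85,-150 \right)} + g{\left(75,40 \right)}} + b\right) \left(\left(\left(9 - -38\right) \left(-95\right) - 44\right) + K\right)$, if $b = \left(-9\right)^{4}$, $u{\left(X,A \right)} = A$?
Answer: $-939292443 - 715815 i \sqrt{3} \approx -9.3929 \cdot 10^{8} - 1.2398 \cdot 10^{6} i$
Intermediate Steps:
$K = -138654$ ($K = 3 \left(-46218\right) = -138654$)
$b = 6561$
$\left(\sqrt{u{\left(85,-150 \right)} + g{\left(75,40 \right)}} + b\right) \left(\left(\left(9 - -38\right) \left(-95\right) - 44\right) + K\right) = \left(\sqrt{-150 + 75} + 6561\right) \left(\left(\left(9 - -38\right) \left(-95\right) - 44\right) - 138654\right) = \left(\sqrt{-75} + 6561\right) \left(\left(\left(9 + 38\right) \left(-95\right) - 44\right) - 138654\right) = \left(5 i \sqrt{3} + 6561\right) \left(\left(47 \left(-95\right) - 44\right) - 138654\right) = \left(6561 + 5 i \sqrt{3}\right) \left(\left(-4465 - 44\right) - 138654\right) = \left(6561 + 5 i \sqrt{3}\right) \left(-4509 - 138654\right) = \left(6561 + 5 i \sqrt{3}\right) \left(-143163\right) = -939292443 - 715815 i \sqrt{3}$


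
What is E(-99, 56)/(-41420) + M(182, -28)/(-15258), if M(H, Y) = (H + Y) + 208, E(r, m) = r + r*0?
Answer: -6741749/315993180 ≈ -0.021335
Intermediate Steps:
E(r, m) = r (E(r, m) = r + 0 = r)
M(H, Y) = 208 + H + Y
E(-99, 56)/(-41420) + M(182, -28)/(-15258) = -99/(-41420) + (208 + 182 - 28)/(-15258) = -99*(-1/41420) + 362*(-1/15258) = 99/41420 - 181/7629 = -6741749/315993180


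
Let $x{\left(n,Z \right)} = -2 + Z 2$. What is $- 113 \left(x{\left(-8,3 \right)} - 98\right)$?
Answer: $10622$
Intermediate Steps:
$x{\left(n,Z \right)} = -2 + 2 Z$
$- 113 \left(x{\left(-8,3 \right)} - 98\right) = - 113 \left(\left(-2 + 2 \cdot 3\right) - 98\right) = - 113 \left(\left(-2 + 6\right) - 98\right) = - 113 \left(4 - 98\right) = \left(-113\right) \left(-94\right) = 10622$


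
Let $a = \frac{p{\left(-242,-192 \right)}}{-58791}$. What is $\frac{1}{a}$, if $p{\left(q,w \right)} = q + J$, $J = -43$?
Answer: $\frac{19597}{95} \approx 206.28$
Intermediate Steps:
$p{\left(q,w \right)} = -43 + q$ ($p{\left(q,w \right)} = q - 43 = -43 + q$)
$a = \frac{95}{19597}$ ($a = \frac{-43 - 242}{-58791} = \left(-285\right) \left(- \frac{1}{58791}\right) = \frac{95}{19597} \approx 0.0048477$)
$\frac{1}{a} = \frac{1}{\frac{95}{19597}} = \frac{19597}{95}$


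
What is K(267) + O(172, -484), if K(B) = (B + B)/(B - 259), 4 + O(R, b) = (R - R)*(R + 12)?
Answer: 251/4 ≈ 62.750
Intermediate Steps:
O(R, b) = -4 (O(R, b) = -4 + (R - R)*(R + 12) = -4 + 0*(12 + R) = -4 + 0 = -4)
K(B) = 2*B/(-259 + B) (K(B) = (2*B)/(-259 + B) = 2*B/(-259 + B))
K(267) + O(172, -484) = 2*267/(-259 + 267) - 4 = 2*267/8 - 4 = 2*267*(⅛) - 4 = 267/4 - 4 = 251/4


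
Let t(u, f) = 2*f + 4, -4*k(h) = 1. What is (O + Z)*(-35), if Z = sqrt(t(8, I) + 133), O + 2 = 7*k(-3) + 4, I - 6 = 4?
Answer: -35/4 - 35*sqrt(157) ≈ -447.30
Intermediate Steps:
I = 10 (I = 6 + 4 = 10)
k(h) = -1/4 (k(h) = -1/4*1 = -1/4)
O = 1/4 (O = -2 + (7*(-1/4) + 4) = -2 + (-7/4 + 4) = -2 + 9/4 = 1/4 ≈ 0.25000)
t(u, f) = 4 + 2*f
Z = sqrt(157) (Z = sqrt((4 + 2*10) + 133) = sqrt((4 + 20) + 133) = sqrt(24 + 133) = sqrt(157) ≈ 12.530)
(O + Z)*(-35) = (1/4 + sqrt(157))*(-35) = -35/4 - 35*sqrt(157)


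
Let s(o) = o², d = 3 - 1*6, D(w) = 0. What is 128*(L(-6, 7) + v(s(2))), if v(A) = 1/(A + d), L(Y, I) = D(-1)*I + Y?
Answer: -640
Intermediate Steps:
d = -3 (d = 3 - 6 = -3)
L(Y, I) = Y (L(Y, I) = 0*I + Y = 0 + Y = Y)
v(A) = 1/(-3 + A) (v(A) = 1/(A - 3) = 1/(-3 + A))
128*(L(-6, 7) + v(s(2))) = 128*(-6 + 1/(-3 + 2²)) = 128*(-6 + 1/(-3 + 4)) = 128*(-6 + 1/1) = 128*(-6 + 1) = 128*(-5) = -640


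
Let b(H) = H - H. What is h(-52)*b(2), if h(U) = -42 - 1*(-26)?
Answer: 0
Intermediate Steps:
b(H) = 0
h(U) = -16 (h(U) = -42 + 26 = -16)
h(-52)*b(2) = -16*0 = 0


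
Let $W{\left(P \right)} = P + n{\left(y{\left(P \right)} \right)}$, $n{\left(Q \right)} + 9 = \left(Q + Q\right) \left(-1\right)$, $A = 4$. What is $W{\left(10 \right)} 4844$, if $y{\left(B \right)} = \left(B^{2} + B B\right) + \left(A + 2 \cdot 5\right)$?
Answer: $-2068388$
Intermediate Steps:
$y{\left(B \right)} = 14 + 2 B^{2}$ ($y{\left(B \right)} = \left(B^{2} + B B\right) + \left(4 + 2 \cdot 5\right) = \left(B^{2} + B^{2}\right) + \left(4 + 10\right) = 2 B^{2} + 14 = 14 + 2 B^{2}$)
$n{\left(Q \right)} = -9 - 2 Q$ ($n{\left(Q \right)} = -9 + \left(Q + Q\right) \left(-1\right) = -9 + 2 Q \left(-1\right) = -9 - 2 Q$)
$W{\left(P \right)} = -37 + P - 4 P^{2}$ ($W{\left(P \right)} = P - \left(9 + 2 \left(14 + 2 P^{2}\right)\right) = P - \left(37 + 4 P^{2}\right) = -37 + P - 4 P^{2}$)
$W{\left(10 \right)} 4844 = \left(-37 + 10 - 4 \cdot 10^{2}\right) 4844 = \left(-37 + 10 - 400\right) 4844 = \left(-427\right) 4844 = -2068388$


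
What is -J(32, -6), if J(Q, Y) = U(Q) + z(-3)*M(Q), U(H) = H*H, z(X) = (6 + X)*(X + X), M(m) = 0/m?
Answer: -1024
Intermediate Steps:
M(m) = 0
z(X) = 2*X*(6 + X) (z(X) = (6 + X)*(2*X) = 2*X*(6 + X))
U(H) = H²
J(Q, Y) = Q² (J(Q, Y) = Q² + (2*(-3)*(6 - 3))*0 = Q² + (2*(-3)*3)*0 = Q² - 18*0 = Q² + 0 = Q²)
-J(32, -6) = -1*32² = -1*1024 = -1024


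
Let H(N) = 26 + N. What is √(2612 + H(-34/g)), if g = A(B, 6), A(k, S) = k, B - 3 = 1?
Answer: √10518/2 ≈ 51.279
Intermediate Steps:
B = 4 (B = 3 + 1 = 4)
g = 4
√(2612 + H(-34/g)) = √(2612 + (26 - 34/4)) = √(2612 + (26 - 34*¼)) = √(2612 + (26 - 17/2)) = √(2612 + 35/2) = √(5259/2) = √10518/2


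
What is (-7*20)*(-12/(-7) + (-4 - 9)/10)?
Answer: -58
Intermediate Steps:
(-7*20)*(-12/(-7) + (-4 - 9)/10) = -140*(-12*(-⅐) - 13*⅒) = -140*(12/7 - 13/10) = -140*29/70 = -58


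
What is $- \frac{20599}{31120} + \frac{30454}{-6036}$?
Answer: $- \frac{268016011}{46960080} \approx -5.7073$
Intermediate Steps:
$- \frac{20599}{31120} + \frac{30454}{-6036} = \left(-20599\right) \frac{1}{31120} + 30454 \left(- \frac{1}{6036}\right) = - \frac{20599}{31120} - \frac{15227}{3018} = - \frac{268016011}{46960080}$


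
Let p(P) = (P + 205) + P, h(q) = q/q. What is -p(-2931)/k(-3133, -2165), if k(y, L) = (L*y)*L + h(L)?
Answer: -5657/14685075924 ≈ -3.8522e-7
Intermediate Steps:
h(q) = 1
k(y, L) = 1 + y*L² (k(y, L) = (L*y)*L + 1 = y*L² + 1 = 1 + y*L²)
p(P) = 205 + 2*P (p(P) = (205 + P) + P = 205 + 2*P)
-p(-2931)/k(-3133, -2165) = -(205 + 2*(-2931))/(1 - 3133*(-2165)²) = -(205 - 5862)/(1 - 3133*4687225) = -(-5657)/(1 - 14685075925) = -(-5657)/(-14685075924) = -(-5657)*(-1)/14685075924 = -1*5657/14685075924 = -5657/14685075924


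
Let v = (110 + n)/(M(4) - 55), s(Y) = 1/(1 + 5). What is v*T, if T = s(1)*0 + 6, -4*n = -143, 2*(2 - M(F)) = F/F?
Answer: -1749/107 ≈ -16.346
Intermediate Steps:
s(Y) = ⅙ (s(Y) = 1/6 = ⅙)
M(F) = 3/2 (M(F) = 2 - F/(2*F) = 2 - ½*1 = 2 - ½ = 3/2)
n = 143/4 (n = -¼*(-143) = 143/4 ≈ 35.750)
v = -583/214 (v = (110 + 143/4)/(3/2 - 55) = 583/(4*(-107/2)) = (583/4)*(-2/107) = -583/214 ≈ -2.7243)
T = 6 (T = (⅙)*0 + 6 = 0 + 6 = 6)
v*T = -583/214*6 = -1749/107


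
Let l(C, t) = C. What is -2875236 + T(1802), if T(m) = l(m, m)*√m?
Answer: -2875236 + 1802*√1802 ≈ -2.7987e+6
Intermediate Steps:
T(m) = m^(3/2) (T(m) = m*√m = m^(3/2))
-2875236 + T(1802) = -2875236 + 1802^(3/2) = -2875236 + 1802*√1802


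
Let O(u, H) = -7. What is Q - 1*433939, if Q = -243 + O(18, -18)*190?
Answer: -435512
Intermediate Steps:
Q = -1573 (Q = -243 - 7*190 = -243 - 1330 = -1573)
Q - 1*433939 = -1573 - 1*433939 = -1573 - 433939 = -435512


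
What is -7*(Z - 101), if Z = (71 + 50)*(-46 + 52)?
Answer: -4375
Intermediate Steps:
Z = 726 (Z = 121*6 = 726)
-7*(Z - 101) = -7*(726 - 101) = -7*625 = -4375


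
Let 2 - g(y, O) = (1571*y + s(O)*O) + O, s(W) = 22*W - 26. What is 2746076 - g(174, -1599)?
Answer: 59309025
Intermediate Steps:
s(W) = -26 + 22*W
g(y, O) = 2 - O - 1571*y - O*(-26 + 22*O) (g(y, O) = 2 - ((1571*y + (-26 + 22*O)*O) + O) = 2 - ((1571*y + O*(-26 + 22*O)) + O) = 2 - (O + 1571*y + O*(-26 + 22*O)) = 2 + (-O - 1571*y - O*(-26 + 22*O)) = 2 - O - 1571*y - O*(-26 + 22*O))
2746076 - g(174, -1599) = 2746076 - (2 - 1571*174 - 22*(-1599)² + 25*(-1599)) = 2746076 - (2 - 273354 - 22*2556801 - 39975) = 2746076 - (2 - 273354 - 56249622 - 39975) = 2746076 - 1*(-56562949) = 2746076 + 56562949 = 59309025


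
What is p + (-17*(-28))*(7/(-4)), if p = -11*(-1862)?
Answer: 19649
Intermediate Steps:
p = 20482
p + (-17*(-28))*(7/(-4)) = 20482 + (-17*(-28))*(7/(-4)) = 20482 + 476*(7*(-1/4)) = 20482 + 476*(-7/4) = 20482 - 833 = 19649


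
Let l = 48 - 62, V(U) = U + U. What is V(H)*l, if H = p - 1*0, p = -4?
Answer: 112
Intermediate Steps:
H = -4 (H = -4 - 1*0 = -4 + 0 = -4)
V(U) = 2*U
l = -14
V(H)*l = (2*(-4))*(-14) = -8*(-14) = 112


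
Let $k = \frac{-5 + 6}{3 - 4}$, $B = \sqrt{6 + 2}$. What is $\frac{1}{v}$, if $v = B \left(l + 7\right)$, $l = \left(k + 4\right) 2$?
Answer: $\frac{\sqrt{2}}{52} \approx 0.027196$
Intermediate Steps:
$B = 2 \sqrt{2}$ ($B = \sqrt{8} = 2 \sqrt{2} \approx 2.8284$)
$k = -1$ ($k = 1 \frac{1}{-1} = 1 \left(-1\right) = -1$)
$l = 6$ ($l = \left(-1 + 4\right) 2 = 3 \cdot 2 = 6$)
$v = 26 \sqrt{2}$ ($v = 2 \sqrt{2} \left(6 + 7\right) = 2 \sqrt{2} \cdot 13 = 26 \sqrt{2} \approx 36.77$)
$\frac{1}{v} = \frac{1}{26 \sqrt{2}} = \frac{\sqrt{2}}{52}$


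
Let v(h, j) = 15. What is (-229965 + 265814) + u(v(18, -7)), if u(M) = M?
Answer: 35864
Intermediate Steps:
(-229965 + 265814) + u(v(18, -7)) = (-229965 + 265814) + 15 = 35849 + 15 = 35864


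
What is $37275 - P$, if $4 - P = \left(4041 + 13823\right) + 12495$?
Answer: $67630$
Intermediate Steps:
$P = -30355$ ($P = 4 - \left(\left(4041 + 13823\right) + 12495\right) = 4 - \left(17864 + 12495\right) = 4 - 30359 = -30355$)
$37275 - P = 37275 - -30355 = 37275 + 30355 = 67630$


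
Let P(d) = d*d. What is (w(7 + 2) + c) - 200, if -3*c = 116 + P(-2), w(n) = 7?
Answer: -233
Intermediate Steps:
P(d) = d²
c = -40 (c = -(116 + (-2)²)/3 = -(116 + 4)/3 = -⅓*120 = -40)
(w(7 + 2) + c) - 200 = (7 - 40) - 200 = -33 - 200 = -233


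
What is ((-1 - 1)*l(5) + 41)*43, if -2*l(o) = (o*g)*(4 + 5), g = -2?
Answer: -2107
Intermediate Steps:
l(o) = 9*o (l(o) = -o*(-2)*(4 + 5)/2 = -(-2*o)*9/2 = -(-9)*o = 9*o)
((-1 - 1)*l(5) + 41)*43 = ((-1 - 1)*(9*5) + 41)*43 = (-2*45 + 41)*43 = (-90 + 41)*43 = -49*43 = -2107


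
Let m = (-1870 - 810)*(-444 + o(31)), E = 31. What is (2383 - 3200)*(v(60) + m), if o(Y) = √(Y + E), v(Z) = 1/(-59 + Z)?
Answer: -972165457 + 2189560*√62 ≈ -9.5493e+8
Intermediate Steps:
o(Y) = √(31 + Y) (o(Y) = √(Y + 31) = √(31 + Y))
m = 1189920 - 2680*√62 (m = (-1870 - 810)*(-444 + √(31 + 31)) = -2680*(-444 + √62) = 1189920 - 2680*√62 ≈ 1.1688e+6)
(2383 - 3200)*(v(60) + m) = (2383 - 3200)*(1/(-59 + 60) + (1189920 - 2680*√62)) = -817*(1/1 + (1189920 - 2680*√62)) = -817*(1 + (1189920 - 2680*√62)) = -817*(1189921 - 2680*√62) = -972165457 + 2189560*√62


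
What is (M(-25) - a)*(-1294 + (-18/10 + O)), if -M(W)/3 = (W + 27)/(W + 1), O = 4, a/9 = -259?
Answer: -12046035/4 ≈ -3.0115e+6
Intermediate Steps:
a = -2331 (a = 9*(-259) = -2331)
M(W) = -3*(27 + W)/(1 + W) (M(W) = -3*(W + 27)/(W + 1) = -3*(27 + W)/(1 + W))
(M(-25) - a)*(-1294 + (-18/10 + O)) = (3*(-27 - 1*(-25))/(1 - 25) - 1*(-2331))*(-1294 + (-18/10 + 4)) = (3*(-27 + 25)/(-24) + 2331)*(-1294 + (-18*⅒ + 4)) = (3*(-1/24)*(-2) + 2331)*(-1294 + (-9/5 + 4)) = (¼ + 2331)*(-1294 + 11/5) = (9325/4)*(-6459/5) = -12046035/4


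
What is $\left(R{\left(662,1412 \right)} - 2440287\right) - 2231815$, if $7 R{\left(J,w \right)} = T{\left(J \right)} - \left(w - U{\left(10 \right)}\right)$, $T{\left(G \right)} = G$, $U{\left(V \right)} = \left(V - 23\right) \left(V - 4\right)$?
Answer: $- \frac{32705542}{7} \approx -4.6722 \cdot 10^{6}$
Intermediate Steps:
$U{\left(V \right)} = \left(-23 + V\right) \left(-4 + V\right)$
$R{\left(J,w \right)} = - \frac{78}{7} - \frac{w}{7} + \frac{J}{7}$ ($R{\left(J,w \right)} = \frac{J - \left(78 + w\right)}{7} = \frac{-78 + J - w}{7} = - \frac{78}{7} - \frac{w}{7} + \frac{J}{7}$)
$\left(R{\left(662,1412 \right)} - 2440287\right) - 2231815 = \left(\left(- \frac{78}{7} - \frac{1412}{7} + \frac{1}{7} \cdot 662\right) - 2440287\right) - 2231815 = \left(\left(- \frac{78}{7} - \frac{1412}{7} + \frac{662}{7}\right) - 2440287\right) - 2231815 = \left(- \frac{828}{7} - 2440287\right) - 2231815 = - \frac{17082837}{7} - 2231815 = - \frac{32705542}{7}$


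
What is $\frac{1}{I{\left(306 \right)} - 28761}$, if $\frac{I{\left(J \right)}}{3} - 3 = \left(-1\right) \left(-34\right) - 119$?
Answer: $- \frac{1}{29007} \approx -3.4474 \cdot 10^{-5}$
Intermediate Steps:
$I{\left(J \right)} = -246$ ($I{\left(J \right)} = 9 + 3 \left(\left(-1\right) \left(-34\right) - 119\right) = 9 + 3 \left(34 - 119\right) = 9 + 3 \left(-85\right) = 9 - 255 = -246$)
$\frac{1}{I{\left(306 \right)} - 28761} = \frac{1}{-246 - 28761} = \frac{1}{-29007} = - \frac{1}{29007}$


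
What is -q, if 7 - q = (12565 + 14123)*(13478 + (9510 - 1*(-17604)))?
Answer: 1083319289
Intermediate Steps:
q = -1083319289 (q = 7 - (12565 + 14123)*(13478 + (9510 - 1*(-17604))) = 7 - 26688*(13478 + (9510 + 17604)) = 7 - 26688*(13478 + 27114) = 7 - 26688*40592 = 7 - 1*1083319296 = 7 - 1083319296 = -1083319289)
-q = -1*(-1083319289) = 1083319289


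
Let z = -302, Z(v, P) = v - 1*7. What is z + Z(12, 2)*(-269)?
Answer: -1647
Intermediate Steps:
Z(v, P) = -7 + v (Z(v, P) = v - 7 = -7 + v)
z + Z(12, 2)*(-269) = -302 + (-7 + 12)*(-269) = -302 + 5*(-269) = -302 - 1345 = -1647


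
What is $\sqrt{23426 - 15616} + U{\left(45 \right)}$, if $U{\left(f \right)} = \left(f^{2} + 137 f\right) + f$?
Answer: $8235 + \sqrt{7810} \approx 8323.4$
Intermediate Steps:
$U{\left(f \right)} = f^{2} + 138 f$
$\sqrt{23426 - 15616} + U{\left(45 \right)} = \sqrt{23426 - 15616} + 45 \left(138 + 45\right) = \sqrt{23426 - 15616} + 45 \cdot 183 = \sqrt{23426 - 15616} + 8235 = \sqrt{7810} + 8235 = 8235 + \sqrt{7810}$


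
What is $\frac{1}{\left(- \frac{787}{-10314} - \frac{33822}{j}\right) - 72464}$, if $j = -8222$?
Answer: $- \frac{42400854}{3072357828845} \approx -1.3801 \cdot 10^{-5}$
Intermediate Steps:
$\frac{1}{\left(- \frac{787}{-10314} - \frac{33822}{j}\right) - 72464} = \frac{1}{\left(- \frac{787}{-10314} - \frac{33822}{-8222}\right) - 72464} = \frac{1}{\left(\left(-787\right) \left(- \frac{1}{10314}\right) - - \frac{16911}{4111}\right) - 72464} = \frac{1}{\left(\frac{787}{10314} + \frac{16911}{4111}\right) - 72464} = \frac{1}{\frac{177655411}{42400854} - 72464} = \frac{1}{- \frac{3072357828845}{42400854}} = - \frac{42400854}{3072357828845}$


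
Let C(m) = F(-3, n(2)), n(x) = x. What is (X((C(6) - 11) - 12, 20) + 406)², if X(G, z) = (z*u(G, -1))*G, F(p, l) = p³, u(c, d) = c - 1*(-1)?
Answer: 2440952836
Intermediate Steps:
u(c, d) = 1 + c (u(c, d) = c + 1 = 1 + c)
C(m) = -27 (C(m) = (-3)³ = -27)
X(G, z) = G*z*(1 + G) (X(G, z) = (z*(1 + G))*G = G*z*(1 + G))
(X((C(6) - 11) - 12, 20) + 406)² = (((-27 - 11) - 12)*20*(1 + ((-27 - 11) - 12)) + 406)² = ((-38 - 12)*20*(1 + (-38 - 12)) + 406)² = (-50*20*(1 - 50) + 406)² = (-50*20*(-49) + 406)² = (49000 + 406)² = 49406² = 2440952836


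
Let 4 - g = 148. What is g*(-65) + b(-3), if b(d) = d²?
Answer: 9369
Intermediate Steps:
g = -144 (g = 4 - 1*148 = 4 - 148 = -144)
g*(-65) + b(-3) = -144*(-65) + (-3)² = 9360 + 9 = 9369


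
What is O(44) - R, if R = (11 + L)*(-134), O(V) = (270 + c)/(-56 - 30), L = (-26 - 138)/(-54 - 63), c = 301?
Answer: 16654517/10062 ≈ 1655.2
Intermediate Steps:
L = 164/117 (L = -164/(-117) = -164*(-1/117) = 164/117 ≈ 1.4017)
O(V) = -571/86 (O(V) = (270 + 301)/(-56 - 30) = 571/(-86) = 571*(-1/86) = -571/86)
R = -194434/117 (R = (11 + 164/117)*(-134) = (1451/117)*(-134) = -194434/117 ≈ -1661.8)
O(44) - R = -571/86 - 1*(-194434/117) = -571/86 + 194434/117 = 16654517/10062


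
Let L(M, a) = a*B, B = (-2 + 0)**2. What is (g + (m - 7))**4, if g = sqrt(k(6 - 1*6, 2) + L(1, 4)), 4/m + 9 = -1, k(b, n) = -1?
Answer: 5095036/625 - 258112*sqrt(15)/125 ≈ 154.75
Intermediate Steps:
B = 4 (B = (-2)**2 = 4)
L(M, a) = 4*a (L(M, a) = a*4 = 4*a)
m = -2/5 (m = 4/(-9 - 1) = 4/(-10) = 4*(-1/10) = -2/5 ≈ -0.40000)
g = sqrt(15) (g = sqrt(-1 + 4*4) = sqrt(-1 + 16) = sqrt(15) ≈ 3.8730)
(g + (m - 7))**4 = (sqrt(15) + (-2/5 - 7))**4 = (sqrt(15) - 37/5)**4 = (-37/5 + sqrt(15))**4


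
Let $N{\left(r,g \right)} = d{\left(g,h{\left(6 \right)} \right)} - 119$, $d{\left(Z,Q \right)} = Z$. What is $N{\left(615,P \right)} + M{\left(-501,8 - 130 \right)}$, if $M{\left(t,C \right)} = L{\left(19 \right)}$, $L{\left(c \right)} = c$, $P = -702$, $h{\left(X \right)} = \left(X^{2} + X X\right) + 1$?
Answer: $-802$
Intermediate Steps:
$h{\left(X \right)} = 1 + 2 X^{2}$ ($h{\left(X \right)} = \left(X^{2} + X^{2}\right) + 1 = 2 X^{2} + 1 = 1 + 2 X^{2}$)
$N{\left(r,g \right)} = -119 + g$ ($N{\left(r,g \right)} = g - 119 = -119 + g$)
$M{\left(t,C \right)} = 19$
$N{\left(615,P \right)} + M{\left(-501,8 - 130 \right)} = \left(-119 - 702\right) + 19 = -821 + 19 = -802$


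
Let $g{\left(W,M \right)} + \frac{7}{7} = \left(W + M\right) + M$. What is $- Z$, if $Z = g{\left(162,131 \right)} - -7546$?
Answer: $-7969$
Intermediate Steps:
$g{\left(W,M \right)} = -1 + W + 2 M$ ($g{\left(W,M \right)} = -1 + \left(\left(W + M\right) + M\right) = -1 + \left(\left(M + W\right) + M\right) = -1 + \left(W + 2 M\right) = -1 + W + 2 M$)
$Z = 7969$ ($Z = \left(-1 + 162 + 2 \cdot 131\right) - -7546 = \left(-1 + 162 + 262\right) + 7546 = 423 + 7546 = 7969$)
$- Z = \left(-1\right) 7969 = -7969$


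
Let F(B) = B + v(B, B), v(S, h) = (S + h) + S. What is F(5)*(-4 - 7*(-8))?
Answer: 1040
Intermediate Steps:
v(S, h) = h + 2*S
F(B) = 4*B (F(B) = B + (B + 2*B) = B + 3*B = 4*B)
F(5)*(-4 - 7*(-8)) = (4*5)*(-4 - 7*(-8)) = 20*(-4 + 56) = 20*52 = 1040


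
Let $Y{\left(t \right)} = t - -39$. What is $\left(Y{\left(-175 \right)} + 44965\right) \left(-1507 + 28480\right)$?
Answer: $1209172617$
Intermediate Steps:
$Y{\left(t \right)} = 39 + t$ ($Y{\left(t \right)} = t + 39 = 39 + t$)
$\left(Y{\left(-175 \right)} + 44965\right) \left(-1507 + 28480\right) = \left(\left(39 - 175\right) + 44965\right) \left(-1507 + 28480\right) = \left(-136 + 44965\right) 26973 = 44829 \cdot 26973 = 1209172617$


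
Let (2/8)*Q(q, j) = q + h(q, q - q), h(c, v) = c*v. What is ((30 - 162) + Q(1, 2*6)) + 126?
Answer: -2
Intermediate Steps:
Q(q, j) = 4*q (Q(q, j) = 4*(q + q*(q - q)) = 4*(q + q*0) = 4*(q + 0) = 4*q)
((30 - 162) + Q(1, 2*6)) + 126 = ((30 - 162) + 4*1) + 126 = (-132 + 4) + 126 = -128 + 126 = -2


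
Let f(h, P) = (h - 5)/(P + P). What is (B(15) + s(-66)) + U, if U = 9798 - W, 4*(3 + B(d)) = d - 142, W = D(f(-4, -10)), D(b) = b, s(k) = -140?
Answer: 48114/5 ≈ 9622.8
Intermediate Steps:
f(h, P) = (-5 + h)/(2*P) (f(h, P) = (-5 + h)/((2*P)) = (-5 + h)*(1/(2*P)) = (-5 + h)/(2*P))
W = 9/20 (W = (½)*(-5 - 4)/(-10) = (½)*(-⅒)*(-9) = 9/20 ≈ 0.45000)
B(d) = -77/2 + d/4 (B(d) = -3 + (d - 142)/4 = -3 + (-142 + d)/4 = -3 + (-71/2 + d/4) = -77/2 + d/4)
U = 195951/20 (U = 9798 - 1*9/20 = 9798 - 9/20 = 195951/20 ≈ 9797.5)
(B(15) + s(-66)) + U = ((-77/2 + (¼)*15) - 140) + 195951/20 = ((-77/2 + 15/4) - 140) + 195951/20 = (-139/4 - 140) + 195951/20 = -699/4 + 195951/20 = 48114/5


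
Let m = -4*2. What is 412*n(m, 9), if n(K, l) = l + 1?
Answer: 4120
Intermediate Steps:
m = -8
n(K, l) = 1 + l
412*n(m, 9) = 412*(1 + 9) = 412*10 = 4120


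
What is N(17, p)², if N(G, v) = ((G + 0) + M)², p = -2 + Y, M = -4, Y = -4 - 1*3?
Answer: 28561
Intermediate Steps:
Y = -7 (Y = -4 - 3 = -7)
p = -9 (p = -2 - 7 = -9)
N(G, v) = (-4 + G)² (N(G, v) = ((G + 0) - 4)² = (G - 4)² = (-4 + G)²)
N(17, p)² = ((-4 + 17)²)² = (13²)² = 169² = 28561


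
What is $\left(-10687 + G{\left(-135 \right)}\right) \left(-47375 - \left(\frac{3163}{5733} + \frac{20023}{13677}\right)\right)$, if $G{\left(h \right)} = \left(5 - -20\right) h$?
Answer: $\frac{17412708451268090}{26136747} \approx 6.6622 \cdot 10^{8}$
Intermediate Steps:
$G{\left(h \right)} = 25 h$ ($G{\left(h \right)} = \left(5 + 20\right) h = 25 h$)
$\left(-10687 + G{\left(-135 \right)}\right) \left(-47375 - \left(\frac{3163}{5733} + \frac{20023}{13677}\right)\right) = \left(-10687 + 25 \left(-135\right)\right) \left(-47375 - \left(\frac{3163}{5733} + \frac{20023}{13677}\right)\right) = \left(-10687 - 3375\right) \left(-47375 - \frac{52684070}{26136747}\right) = - 14062 \left(-47375 - \frac{52684070}{26136747}\right) = \left(-14062\right) \left(- \frac{1238281073195}{26136747}\right) = \frac{17412708451268090}{26136747}$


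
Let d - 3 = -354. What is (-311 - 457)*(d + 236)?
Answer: 88320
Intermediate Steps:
d = -351 (d = 3 - 354 = -351)
(-311 - 457)*(d + 236) = (-311 - 457)*(-351 + 236) = -768*(-115) = 88320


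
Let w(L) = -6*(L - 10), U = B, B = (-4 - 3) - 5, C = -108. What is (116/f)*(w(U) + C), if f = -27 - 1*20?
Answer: -2784/47 ≈ -59.234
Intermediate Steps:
B = -12 (B = -7 - 5 = -12)
f = -47 (f = -27 - 20 = -47)
U = -12
w(L) = 60 - 6*L (w(L) = -6*(-10 + L) = 60 - 6*L)
(116/f)*(w(U) + C) = (116/(-47))*((60 - 6*(-12)) - 108) = (116*(-1/47))*((60 + 72) - 108) = -116*(132 - 108)/47 = -116/47*24 = -2784/47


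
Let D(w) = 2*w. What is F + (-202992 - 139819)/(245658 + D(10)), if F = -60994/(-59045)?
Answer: -5256391563/14506057510 ≈ -0.36236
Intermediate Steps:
F = 60994/59045 (F = -60994*(-1/59045) = 60994/59045 ≈ 1.0330)
F + (-202992 - 139819)/(245658 + D(10)) = 60994/59045 + (-202992 - 139819)/(245658 + 2*10) = 60994/59045 - 342811/(245658 + 20) = 60994/59045 - 342811/245678 = -5256391563/14506057510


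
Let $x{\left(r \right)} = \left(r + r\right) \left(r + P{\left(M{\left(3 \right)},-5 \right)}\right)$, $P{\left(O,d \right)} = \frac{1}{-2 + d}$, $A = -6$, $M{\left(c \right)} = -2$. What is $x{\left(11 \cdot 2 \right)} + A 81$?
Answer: $\frac{3330}{7} \approx 475.71$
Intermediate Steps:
$x{\left(r \right)} = 2 r \left(- \frac{1}{7} + r\right)$ ($x{\left(r \right)} = \left(r + r\right) \left(r + \frac{1}{-2 - 5}\right) = 2 r \left(r + \frac{1}{-7}\right) = 2 r \left(r - \frac{1}{7}\right) = 2 r \left(- \frac{1}{7} + r\right)$)
$x{\left(11 \cdot 2 \right)} + A 81 = \frac{2 \cdot 11 \cdot 2 \left(-1 + 7 \cdot 11 \cdot 2\right)}{7} - 486 = \frac{2}{7} \cdot 22 \left(-1 + 7 \cdot 22\right) - 486 = \frac{2}{7} \cdot 22 \left(-1 + 154\right) - 486 = \frac{2}{7} \cdot 22 \cdot 153 - 486 = \frac{6732}{7} - 486 = \frac{3330}{7}$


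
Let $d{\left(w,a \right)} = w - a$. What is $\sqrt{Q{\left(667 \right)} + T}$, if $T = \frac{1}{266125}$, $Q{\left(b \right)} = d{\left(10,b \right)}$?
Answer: $\frac{2 i \sqrt{465303924995}}{53225} \approx 25.632 i$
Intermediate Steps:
$Q{\left(b \right)} = 10 - b$
$T = \frac{1}{266125} \approx 3.7576 \cdot 10^{-6}$
$\sqrt{Q{\left(667 \right)} + T} = \sqrt{\left(10 - 667\right) + \frac{1}{266125}} = \sqrt{-657 + \frac{1}{266125}} = \sqrt{- \frac{174844124}{266125}} = \frac{2 i \sqrt{465303924995}}{53225}$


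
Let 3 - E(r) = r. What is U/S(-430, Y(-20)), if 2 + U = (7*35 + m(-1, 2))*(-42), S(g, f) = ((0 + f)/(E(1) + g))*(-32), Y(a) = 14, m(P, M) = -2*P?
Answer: -138779/14 ≈ -9912.8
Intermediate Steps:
E(r) = 3 - r
S(g, f) = -32*f/(2 + g) (S(g, f) = ((0 + f)/((3 - 1*1) + g))*(-32) = (f/((3 - 1) + g))*(-32) = (f/(2 + g))*(-32) = -32*f/(2 + g))
U = -10376 (U = -2 + (7*35 - 2*(-1))*(-42) = -2 + (245 + 2)*(-42) = -2 + 247*(-42) = -2 - 10374 = -10376)
U/S(-430, Y(-20)) = -10376/((-32*14/(2 - 430))) = -10376/((-32*14/(-428))) = -10376/((-32*14*(-1/428))) = -10376/112/107 = -10376*107/112 = -138779/14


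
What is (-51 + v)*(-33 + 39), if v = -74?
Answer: -750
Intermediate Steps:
(-51 + v)*(-33 + 39) = (-51 - 74)*(-33 + 39) = -125*6 = -750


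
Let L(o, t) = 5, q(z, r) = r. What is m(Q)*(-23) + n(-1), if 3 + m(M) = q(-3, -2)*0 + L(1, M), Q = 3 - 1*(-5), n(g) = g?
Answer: -47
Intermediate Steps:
Q = 8 (Q = 3 + 5 = 8)
m(M) = 2 (m(M) = -3 + (-2*0 + 5) = -3 + (0 + 5) = -3 + 5 = 2)
m(Q)*(-23) + n(-1) = 2*(-23) - 1 = -46 - 1 = -47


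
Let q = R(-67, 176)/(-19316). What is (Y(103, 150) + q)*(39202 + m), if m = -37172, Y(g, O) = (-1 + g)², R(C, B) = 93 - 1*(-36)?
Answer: 203977988025/9658 ≈ 2.1120e+7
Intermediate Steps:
R(C, B) = 129 (R(C, B) = 93 + 36 = 129)
q = -129/19316 (q = 129/(-19316) = 129*(-1/19316) = -129/19316 ≈ -0.0066784)
(Y(103, 150) + q)*(39202 + m) = ((-1 + 103)² - 129/19316)*(39202 - 37172) = (102² - 129/19316)*2030 = (10404 - 129/19316)*2030 = (200963535/19316)*2030 = 203977988025/9658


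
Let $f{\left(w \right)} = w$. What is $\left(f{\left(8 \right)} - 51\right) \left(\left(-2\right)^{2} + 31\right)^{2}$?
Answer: $-52675$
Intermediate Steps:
$\left(f{\left(8 \right)} - 51\right) \left(\left(-2\right)^{2} + 31\right)^{2} = \left(8 - 51\right) \left(\left(-2\right)^{2} + 31\right)^{2} = \left(8 - 51\right) \left(4 + 31\right)^{2} = - 43 \cdot 35^{2} = \left(-43\right) 1225 = -52675$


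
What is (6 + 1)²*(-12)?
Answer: -588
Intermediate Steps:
(6 + 1)²*(-12) = 7²*(-12) = 49*(-12) = -588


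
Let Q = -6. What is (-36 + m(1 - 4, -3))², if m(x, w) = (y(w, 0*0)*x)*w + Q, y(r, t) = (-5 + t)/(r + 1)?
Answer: 1521/4 ≈ 380.25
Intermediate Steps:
y(r, t) = (-5 + t)/(1 + r)
m(x, w) = -6 - 5*w*x/(1 + w) (m(x, w) = (((-5 + 0*0)/(1 + w))*x)*w - 6 = (((-5 + 0)/(1 + w))*x)*w - 6 = ((-5/(1 + w))*x)*w - 6 = (-5*x/(1 + w))*w - 6 = -5*w*x/(1 + w) - 6 = -6 - 5*w*x/(1 + w))
(-36 + m(1 - 4, -3))² = (-36 + (-6 - 6*(-3) - 5*(-3)*(1 - 4))/(1 - 3))² = (-36 + (-6 + 18 - 5*(-3)*(-3))/(-2))² = (-36 - (-6 + 18 - 45)/2)² = (-36 - ½*(-33))² = (-36 + 33/2)² = (-39/2)² = 1521/4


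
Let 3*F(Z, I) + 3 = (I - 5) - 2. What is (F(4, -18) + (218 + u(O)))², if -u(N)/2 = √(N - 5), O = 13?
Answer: 392164/9 - 5008*√2/3 ≈ 41213.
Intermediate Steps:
u(N) = -2*√(-5 + N) (u(N) = -2*√(N - 5) = -2*√(-5 + N))
F(Z, I) = -10/3 + I/3 (F(Z, I) = -1 + ((I - 5) - 2)/3 = -1 + ((-5 + I) - 2)/3 = -1 + (-7 + I)/3 = -1 + (-7/3 + I/3) = -10/3 + I/3)
(F(4, -18) + (218 + u(O)))² = ((-10/3 + (⅓)*(-18)) + (218 - 2*√(-5 + 13)))² = ((-10/3 - 6) + (218 - 4*√2))² = (-28/3 + (218 - 4*√2))² = (626/3 - 4*√2)²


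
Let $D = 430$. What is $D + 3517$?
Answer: $3947$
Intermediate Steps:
$D + 3517 = 430 + 3517 = 3947$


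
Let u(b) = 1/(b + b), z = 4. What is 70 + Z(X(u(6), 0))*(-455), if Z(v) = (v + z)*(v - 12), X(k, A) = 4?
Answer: 29190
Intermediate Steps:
u(b) = 1/(2*b)
Z(v) = (-12 + v)*(4 + v) (Z(v) = (v + 4)*(v - 12) = (4 + v)*(-12 + v) = (-12 + v)*(4 + v))
70 + Z(X(u(6), 0))*(-455) = 70 + (-48 + 4**2 - 8*4)*(-455) = 70 + (-48 + 16 - 32)*(-455) = 70 - 64*(-455) = 70 + 29120 = 29190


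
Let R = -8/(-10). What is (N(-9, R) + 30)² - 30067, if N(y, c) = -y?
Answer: -28546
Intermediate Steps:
R = ⅘ (R = -8*(-⅒) = ⅘ ≈ 0.80000)
(N(-9, R) + 30)² - 30067 = (-1*(-9) + 30)² - 30067 = (9 + 30)² - 30067 = 39² - 30067 = 1521 - 30067 = -28546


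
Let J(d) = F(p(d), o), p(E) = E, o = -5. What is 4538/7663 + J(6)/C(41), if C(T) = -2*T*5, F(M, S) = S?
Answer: 379779/628366 ≈ 0.60439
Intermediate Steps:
C(T) = -10*T
J(d) = -5
4538/7663 + J(6)/C(41) = 4538/7663 - 5/((-10*41)) = 4538*(1/7663) - 5/(-410) = 4538/7663 - 5*(-1/410) = 4538/7663 + 1/82 = 379779/628366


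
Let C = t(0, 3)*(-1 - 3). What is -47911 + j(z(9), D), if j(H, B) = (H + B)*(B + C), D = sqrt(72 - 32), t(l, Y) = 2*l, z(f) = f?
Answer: -47871 + 18*sqrt(10) ≈ -47814.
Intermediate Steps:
C = 0 (C = (2*0)*(-1 - 3) = 0*(-4) = 0)
D = 2*sqrt(10) (D = sqrt(40) = 2*sqrt(10) ≈ 6.3246)
j(H, B) = B*(B + H) (j(H, B) = (H + B)*(B + 0) = (B + H)*B = B*(B + H))
-47911 + j(z(9), D) = -47911 + (2*sqrt(10))*(2*sqrt(10) + 9) = -47911 + (2*sqrt(10))*(9 + 2*sqrt(10)) = -47911 + 2*sqrt(10)*(9 + 2*sqrt(10))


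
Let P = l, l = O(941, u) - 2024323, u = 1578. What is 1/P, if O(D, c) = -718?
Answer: -1/2025041 ≈ -4.9382e-7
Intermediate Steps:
l = -2025041 (l = -718 - 2024323 = -2025041)
P = -2025041
1/P = 1/(-2025041) = -1/2025041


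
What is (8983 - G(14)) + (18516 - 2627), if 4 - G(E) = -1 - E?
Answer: 24853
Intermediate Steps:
G(E) = 5 + E (G(E) = 4 - (-1 - E) = 4 + (1 + E) = 5 + E)
(8983 - G(14)) + (18516 - 2627) = (8983 - (5 + 14)) + (18516 - 2627) = (8983 - 1*19) + 15889 = (8983 - 19) + 15889 = 8964 + 15889 = 24853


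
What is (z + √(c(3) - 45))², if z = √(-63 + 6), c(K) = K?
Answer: -99 - 6*√266 ≈ -196.86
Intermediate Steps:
z = I*√57 (z = √(-57) = I*√57 ≈ 7.5498*I)
(z + √(c(3) - 45))² = (I*√57 + √(3 - 45))² = (I*√57 + √(-42))² = (I*√57 + I*√42)² = (I*√42 + I*√57)²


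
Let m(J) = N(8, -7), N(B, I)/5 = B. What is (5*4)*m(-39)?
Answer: 800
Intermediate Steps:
N(B, I) = 5*B
m(J) = 40 (m(J) = 5*8 = 40)
(5*4)*m(-39) = (5*4)*40 = 20*40 = 800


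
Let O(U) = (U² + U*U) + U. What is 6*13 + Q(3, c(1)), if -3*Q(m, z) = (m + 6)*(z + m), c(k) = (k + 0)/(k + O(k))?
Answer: 273/4 ≈ 68.250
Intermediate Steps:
O(U) = U + 2*U² (O(U) = (U² + U²) + U = 2*U² + U = U + 2*U²)
c(k) = k/(k + k*(1 + 2*k)) (c(k) = (k + 0)/(k + k*(1 + 2*k)) = k/(k + k*(1 + 2*k)))
Q(m, z) = -(6 + m)*(m + z)/3 (Q(m, z) = -(m + 6)*(z + m)/3 = -(6 + m)*(m + z)/3)
6*13 + Q(3, c(1)) = 6*13 + (-2*3 - 1/(1 + 1) - ⅓*3² - ⅓*3*1/(2*(1 + 1))) = 78 + (-6 - 1/2 - ⅓*9 - ⅓*3*(½)/2) = 78 + (-6 - 1/2 - 3 - ⅓*3*(½)*(½)) = 78 + (-6 - 2*¼ - 3 - ⅓*3*¼) = 78 + (-6 - ½ - 3 - ¼) = 78 - 39/4 = 273/4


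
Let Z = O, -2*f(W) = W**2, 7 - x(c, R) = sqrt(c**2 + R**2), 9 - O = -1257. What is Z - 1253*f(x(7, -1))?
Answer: 126579/2 - 43855*sqrt(2) ≈ 1269.2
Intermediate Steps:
O = 1266 (O = 9 - 1*(-1257) = 9 + 1257 = 1266)
x(c, R) = 7 - sqrt(R**2 + c**2) (x(c, R) = 7 - sqrt(c**2 + R**2) = 7 - sqrt(R**2 + c**2))
f(W) = -W**2/2
Z = 1266
Z - 1253*f(x(7, -1)) = 1266 - (-1253)*(7 - sqrt((-1)**2 + 7**2))**2/2 = 1266 - (-1253)*(7 - sqrt(1 + 49))**2/2 = 1266 - (-1253)*(7 - sqrt(50))**2/2 = 1266 - (-1253)*(7 - 5*sqrt(2))**2/2 = 1266 + 1253*(7 - 5*sqrt(2))**2/2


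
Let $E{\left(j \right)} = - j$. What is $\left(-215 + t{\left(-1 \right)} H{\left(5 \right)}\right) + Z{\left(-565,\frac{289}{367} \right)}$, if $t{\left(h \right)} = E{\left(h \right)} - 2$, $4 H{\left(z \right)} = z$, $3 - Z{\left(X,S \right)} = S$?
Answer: $- \frac{314207}{1468} \approx -214.04$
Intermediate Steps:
$Z{\left(X,S \right)} = 3 - S$
$H{\left(z \right)} = \frac{z}{4}$
$t{\left(h \right)} = -2 - h$ ($t{\left(h \right)} = - h - 2 = -2 - h$)
$\left(-215 + t{\left(-1 \right)} H{\left(5 \right)}\right) + Z{\left(-565,\frac{289}{367} \right)} = \left(-215 + \left(-2 - -1\right) \frac{1}{4} \cdot 5\right) + \left(3 - \frac{289}{367}\right) = \left(-215 + \left(-2 + 1\right) \frac{5}{4}\right) + \left(3 - 289 \cdot \frac{1}{367}\right) = \left(-215 - \frac{5}{4}\right) + \left(3 - \frac{289}{367}\right) = - \frac{865}{4} + \frac{812}{367} = - \frac{314207}{1468}$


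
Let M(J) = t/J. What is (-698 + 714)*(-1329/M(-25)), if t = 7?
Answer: 531600/7 ≈ 75943.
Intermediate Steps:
M(J) = 7/J
(-698 + 714)*(-1329/M(-25)) = (-698 + 714)*(-1329/(7/(-25))) = 16*(-1329/(7*(-1/25))) = 16*(-1329/(-7/25)) = 16*(-1329*(-25/7)) = 16*(33225/7) = 531600/7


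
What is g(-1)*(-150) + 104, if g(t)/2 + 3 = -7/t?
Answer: -1096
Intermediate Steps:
g(t) = -6 - 14/t (g(t) = -6 + 2*(-7/t) = -6 - 14/t)
g(-1)*(-150) + 104 = (-6 - 14/(-1))*(-150) + 104 = (-6 - 14*(-1))*(-150) + 104 = (-6 + 14)*(-150) + 104 = 8*(-150) + 104 = -1200 + 104 = -1096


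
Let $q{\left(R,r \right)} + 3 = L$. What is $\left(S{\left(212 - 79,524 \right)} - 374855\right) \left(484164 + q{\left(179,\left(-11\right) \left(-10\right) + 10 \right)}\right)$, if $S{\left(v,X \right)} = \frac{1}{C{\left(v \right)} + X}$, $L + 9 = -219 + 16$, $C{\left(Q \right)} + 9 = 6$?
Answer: $- \frac{94514975463846}{521} \approx -1.8141 \cdot 10^{11}$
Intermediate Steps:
$C{\left(Q \right)} = -3$ ($C{\left(Q \right)} = -9 + 6 = -3$)
$L = -212$ ($L = -9 + \left(-219 + 16\right) = -9 - 203 = -212$)
$q{\left(R,r \right)} = -215$ ($q{\left(R,r \right)} = -3 - 212 = -215$)
$S{\left(v,X \right)} = \frac{1}{-3 + X}$
$\left(S{\left(212 - 79,524 \right)} - 374855\right) \left(484164 + q{\left(179,\left(-11\right) \left(-10\right) + 10 \right)}\right) = \left(\frac{1}{-3 + 524} - 374855\right) \left(484164 - 215\right) = \left(\frac{1}{521} - 374855\right) 483949 = \left(- \frac{195299454}{521}\right) 483949 = - \frac{94514975463846}{521}$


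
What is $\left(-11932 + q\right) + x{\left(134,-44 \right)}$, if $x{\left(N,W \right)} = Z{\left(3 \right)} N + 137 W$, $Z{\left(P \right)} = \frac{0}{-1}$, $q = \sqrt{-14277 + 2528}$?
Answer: $-17960 + i \sqrt{11749} \approx -17960.0 + 108.39 i$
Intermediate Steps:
$q = i \sqrt{11749}$ ($q = \sqrt{-11749} = i \sqrt{11749} \approx 108.39 i$)
$Z{\left(P \right)} = 0$ ($Z{\left(P \right)} = 0 \left(-1\right) = 0$)
$x{\left(N,W \right)} = 137 W$ ($x{\left(N,W \right)} = 0 N + 137 W = 0 + 137 W = 137 W$)
$\left(-11932 + q\right) + x{\left(134,-44 \right)} = \left(-11932 + i \sqrt{11749}\right) + 137 \left(-44\right) = \left(-11932 + i \sqrt{11749}\right) - 6028 = -17960 + i \sqrt{11749}$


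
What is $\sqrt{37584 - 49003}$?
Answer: $i \sqrt{11419} \approx 106.86 i$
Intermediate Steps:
$\sqrt{37584 - 49003} = \sqrt{-11419} = i \sqrt{11419}$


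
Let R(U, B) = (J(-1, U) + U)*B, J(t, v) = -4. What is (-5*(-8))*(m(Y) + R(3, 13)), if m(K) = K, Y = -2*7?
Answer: -1080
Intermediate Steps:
Y = -14
R(U, B) = B*(-4 + U) (R(U, B) = (-4 + U)*B = B*(-4 + U))
(-5*(-8))*(m(Y) + R(3, 13)) = (-5*(-8))*(-14 + 13*(-4 + 3)) = 40*(-14 + 13*(-1)) = 40*(-14 - 13) = 40*(-27) = -1080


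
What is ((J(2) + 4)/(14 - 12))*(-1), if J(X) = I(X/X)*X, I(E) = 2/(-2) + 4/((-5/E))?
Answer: -⅕ ≈ -0.20000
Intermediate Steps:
I(E) = -1 - 4*E/5 (I(E) = 2*(-½) + 4*(-E/5) = -1 - 4*E/5)
J(X) = -9*X/5 (J(X) = (-1 - 4*X/(5*X))*X = (-1 - ⅘*1)*X = (-1 - ⅘)*X = -9*X/5)
((J(2) + 4)/(14 - 12))*(-1) = ((-9/5*2 + 4)/(14 - 12))*(-1) = ((-18/5 + 4)/2)*(-1) = ((⅖)*(½))*(-1) = (⅕)*(-1) = -⅕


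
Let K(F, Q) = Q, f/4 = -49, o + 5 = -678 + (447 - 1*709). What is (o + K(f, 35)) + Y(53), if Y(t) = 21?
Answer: -889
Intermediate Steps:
o = -945 (o = -5 + (-678 + (447 - 1*709)) = -5 + (-678 + (447 - 709)) = -5 + (-678 - 262) = -5 - 940 = -945)
f = -196 (f = 4*(-49) = -196)
(o + K(f, 35)) + Y(53) = (-945 + 35) + 21 = -910 + 21 = -889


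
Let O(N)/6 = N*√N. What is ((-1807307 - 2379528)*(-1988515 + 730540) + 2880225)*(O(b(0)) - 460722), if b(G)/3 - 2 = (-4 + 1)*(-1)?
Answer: -2426593582354610700 + 474024297541500*√15 ≈ -2.4248e+18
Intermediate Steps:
b(G) = 15 (b(G) = 6 + 3*((-4 + 1)*(-1)) = 6 + 3*(-3*(-1)) = 6 + 3*3 = 6 + 9 = 15)
O(N) = 6*N^(3/2) (O(N) = 6*(N*√N) = 6*N^(3/2))
((-1807307 - 2379528)*(-1988515 + 730540) + 2880225)*(O(b(0)) - 460722) = ((-1807307 - 2379528)*(-1988515 + 730540) + 2880225)*(6*15^(3/2) - 460722) = (-4186835*(-1257975) + 2880225)*(6*(15*√15) - 460722) = (5266933759125 + 2880225)*(90*√15 - 460722) = 5266936639350*(-460722 + 90*√15) = -2426593582354610700 + 474024297541500*√15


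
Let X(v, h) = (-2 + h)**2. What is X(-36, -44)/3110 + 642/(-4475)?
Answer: 747248/1391725 ≈ 0.53692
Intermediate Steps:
X(-36, -44)/3110 + 642/(-4475) = (-2 - 44)**2/3110 + 642/(-4475) = (-46)**2*(1/3110) + 642*(-1/4475) = 2116*(1/3110) - 642/4475 = 1058/1555 - 642/4475 = 747248/1391725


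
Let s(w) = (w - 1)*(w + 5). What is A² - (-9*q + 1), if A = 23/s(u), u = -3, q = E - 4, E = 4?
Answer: 465/64 ≈ 7.2656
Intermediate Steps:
q = 0 (q = 4 - 4 = 0)
s(w) = (-1 + w)*(5 + w)
A = -23/8 (A = 23/(-5 + (-3)² + 4*(-3)) = 23/(-5 + 9 - 12) = 23/(-8) = 23*(-⅛) = -23/8 ≈ -2.8750)
A² - (-9*q + 1) = (-23/8)² - (-9*0 + 1) = 529/64 - (0 + 1) = 529/64 - 1*1 = 529/64 - 1 = 465/64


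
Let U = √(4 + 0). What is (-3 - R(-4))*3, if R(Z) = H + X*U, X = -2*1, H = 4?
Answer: -9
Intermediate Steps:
U = 2 (U = √4 = 2)
X = -2
R(Z) = 0 (R(Z) = 4 - 2*2 = 4 - 4 = 0)
(-3 - R(-4))*3 = (-3 - 1*0)*3 = (-3 + 0)*3 = -3*3 = -9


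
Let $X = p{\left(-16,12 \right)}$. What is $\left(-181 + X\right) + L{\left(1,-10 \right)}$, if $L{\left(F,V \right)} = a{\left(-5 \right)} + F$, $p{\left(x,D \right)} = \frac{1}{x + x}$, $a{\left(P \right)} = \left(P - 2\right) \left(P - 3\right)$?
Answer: $- \frac{3969}{32} \approx -124.03$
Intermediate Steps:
$a{\left(P \right)} = \left(-3 + P\right) \left(-2 + P\right)$ ($a{\left(P \right)} = \left(-2 + P\right) \left(-3 + P\right) = \left(-3 + P\right) \left(-2 + P\right)$)
$p{\left(x,D \right)} = \frac{1}{2 x}$
$L{\left(F,V \right)} = 56 + F$ ($L{\left(F,V \right)} = \left(6 + \left(-5\right)^{2} - -25\right) + F = \left(6 + 25 + 25\right) + F = 56 + F$)
$X = - \frac{1}{32}$ ($X = \frac{1}{2 \left(-16\right)} = \frac{1}{2} \left(- \frac{1}{16}\right) = - \frac{1}{32} \approx -0.03125$)
$\left(-181 + X\right) + L{\left(1,-10 \right)} = \left(-181 - \frac{1}{32}\right) + \left(56 + 1\right) = - \frac{5793}{32} + 57 = - \frac{3969}{32}$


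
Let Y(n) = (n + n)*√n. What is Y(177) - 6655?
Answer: -6655 + 354*√177 ≈ -1945.3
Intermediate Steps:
Y(n) = 2*n^(3/2) (Y(n) = (2*n)*√n = 2*n^(3/2))
Y(177) - 6655 = 2*177^(3/2) - 6655 = 2*(177*√177) - 6655 = 354*√177 - 6655 = -6655 + 354*√177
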